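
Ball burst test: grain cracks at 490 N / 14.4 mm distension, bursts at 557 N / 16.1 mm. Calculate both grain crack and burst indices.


Crack index = 34.0 N/mm
Burst index = 34.6 N/mm

Crack index = 490 / 14.4 = 34.0 N/mm
Burst index = 557 / 16.1 = 34.6 N/mm


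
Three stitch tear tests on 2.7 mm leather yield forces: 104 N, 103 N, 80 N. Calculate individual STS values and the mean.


STS1 = 38.5 N/mm
STS2 = 38.1 N/mm
STS3 = 29.6 N/mm
Mean = 35.4 N/mm


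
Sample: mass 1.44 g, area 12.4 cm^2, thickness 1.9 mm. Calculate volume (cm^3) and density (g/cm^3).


Thickness in cm = 1.9 / 10 = 0.19 cm
Volume = 12.4 x 0.19 = 2.356 cm^3
Density = 1.44 / 2.356 = 0.611 g/cm^3


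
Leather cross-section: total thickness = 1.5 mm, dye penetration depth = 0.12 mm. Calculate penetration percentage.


Penetration% = 0.12 / 1.5 x 100
Penetration = 8.0%


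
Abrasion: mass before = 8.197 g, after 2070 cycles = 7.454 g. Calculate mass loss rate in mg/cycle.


Mass loss = 8.197 - 7.454 = 0.743 g
Rate = 0.743 / 2070 x 1000 = 0.359 mg/cycle


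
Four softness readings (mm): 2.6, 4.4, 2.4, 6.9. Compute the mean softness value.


Sum = 2.6 + 4.4 + 2.4 + 6.9
Mean = 16.3 / 4 = 4.08 mm


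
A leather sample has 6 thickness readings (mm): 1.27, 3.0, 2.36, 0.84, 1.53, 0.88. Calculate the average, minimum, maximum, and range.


Average = 1.65 mm
Min = 0.84 mm
Max = 3.0 mm
Range = 2.16 mm

Sum = 9.88
Average = 9.88 / 6 = 1.65 mm
Minimum = 0.84 mm
Maximum = 3.0 mm
Range = 3.0 - 0.84 = 2.16 mm


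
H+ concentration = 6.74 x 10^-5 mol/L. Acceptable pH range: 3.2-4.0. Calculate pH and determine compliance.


pH = 4.17
Compliant: No


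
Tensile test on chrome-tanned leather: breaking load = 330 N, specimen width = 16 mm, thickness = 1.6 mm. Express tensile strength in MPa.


12.89 MPa

Cross-section = 16 x 1.6 = 25.6 mm^2
TS = 330 / 25.6 = 12.89 MPa
(1 N/mm^2 = 1 MPa)


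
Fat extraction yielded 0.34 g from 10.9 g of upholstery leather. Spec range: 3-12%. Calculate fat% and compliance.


Fat% = 0.34 / 10.9 x 100 = 3.1%
Spec range: 3-12%
Compliant: Yes


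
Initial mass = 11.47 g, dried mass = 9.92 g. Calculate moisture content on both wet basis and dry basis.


Wet basis = 13.5%
Dry basis = 15.6%

Moisture lost = 11.47 - 9.92 = 1.55 g
Wet basis MC = 1.55 / 11.47 x 100 = 13.5%
Dry basis MC = 1.55 / 9.92 x 100 = 15.6%


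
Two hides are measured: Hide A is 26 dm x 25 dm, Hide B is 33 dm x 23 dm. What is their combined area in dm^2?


Hide A area = 26 x 25 = 650 dm^2
Hide B area = 33 x 23 = 759 dm^2
Total = 650 + 759 = 1409 dm^2


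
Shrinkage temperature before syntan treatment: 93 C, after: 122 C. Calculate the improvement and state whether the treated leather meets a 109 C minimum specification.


Improvement = 122 - 93 = 29 C
Spec check: 122 C >= 109 C? Yes


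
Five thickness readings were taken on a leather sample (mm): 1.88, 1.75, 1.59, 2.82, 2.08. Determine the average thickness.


2.02 mm


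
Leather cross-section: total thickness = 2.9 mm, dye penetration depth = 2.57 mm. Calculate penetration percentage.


88.6%


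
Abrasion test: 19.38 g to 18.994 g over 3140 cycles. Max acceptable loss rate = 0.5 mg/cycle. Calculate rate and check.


Rate = 0.123 mg/cycle
Passes: Yes


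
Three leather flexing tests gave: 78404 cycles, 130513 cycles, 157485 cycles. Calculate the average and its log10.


Average = (78404 + 130513 + 157485) / 3 = 122134 cycles
log10(122134) = 5.09


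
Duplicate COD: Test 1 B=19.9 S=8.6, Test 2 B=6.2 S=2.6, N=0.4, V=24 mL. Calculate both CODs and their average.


COD1 = (19.9 - 8.6) x 0.4 x 8000 / 24 = 1506.7 mg/L
COD2 = (6.2 - 2.6) x 0.4 x 8000 / 24 = 480.0 mg/L
Average = (1506.7 + 480.0) / 2 = 993.4 mg/L


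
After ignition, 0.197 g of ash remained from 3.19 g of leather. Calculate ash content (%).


6.18%


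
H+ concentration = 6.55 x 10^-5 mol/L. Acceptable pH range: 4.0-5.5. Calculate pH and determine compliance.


pH = -log10(6.55 x 10^-5) = 4.18
Range: 4.0 to 5.5
Compliant: Yes


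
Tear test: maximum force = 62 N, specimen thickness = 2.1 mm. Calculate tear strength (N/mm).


Tear strength = force / thickness
Tear = 62 / 2.1 = 29.5 N/mm


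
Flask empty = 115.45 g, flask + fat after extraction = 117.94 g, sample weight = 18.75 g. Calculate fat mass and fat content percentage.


Fat mass = 2.49 g
Fat content = 13.3%


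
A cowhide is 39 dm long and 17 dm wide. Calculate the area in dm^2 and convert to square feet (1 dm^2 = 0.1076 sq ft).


Area = 39 x 17 = 663 dm^2
Conversion: 663 x 0.1076 = 71.34 sq ft


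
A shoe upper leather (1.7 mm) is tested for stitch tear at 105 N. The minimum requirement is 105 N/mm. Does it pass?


STS = 105 / 1.7 = 61.8 N/mm
Minimum required: 105 N/mm
Passes: No


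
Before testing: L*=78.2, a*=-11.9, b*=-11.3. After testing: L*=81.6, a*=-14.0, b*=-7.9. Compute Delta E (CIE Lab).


Delta E = 5.25

dL = 81.6 - 78.2 = 3.4
da = -14.0 - (-11.9) = -2.1
db = -7.9 - (-11.3) = 3.4
dE = sqrt((3.4)^2 + (-2.1)^2 + (3.4)^2) = 5.25


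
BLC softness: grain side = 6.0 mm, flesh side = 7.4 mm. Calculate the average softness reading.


Average = (6.0 + 7.4) / 2
Average = 6.70 mm


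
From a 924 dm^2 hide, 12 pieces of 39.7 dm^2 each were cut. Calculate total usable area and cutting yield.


Usable area = 476.4 dm^2
Yield = 51.6%

Total usable = 12 x 39.7 = 476.4 dm^2
Yield = 476.4 / 924 x 100 = 51.6%


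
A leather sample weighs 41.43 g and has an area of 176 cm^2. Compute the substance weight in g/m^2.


Substance weight = mass / area x 10000
SW = 41.43 / 176 x 10000
SW = 2354.0 g/m^2


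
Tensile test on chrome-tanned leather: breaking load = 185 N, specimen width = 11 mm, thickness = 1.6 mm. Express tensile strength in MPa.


10.51 MPa


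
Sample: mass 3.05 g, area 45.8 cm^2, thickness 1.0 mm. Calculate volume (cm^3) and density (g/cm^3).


Volume = 4.580 cm^3
Density = 0.666 g/cm^3

Thickness in cm = 1.0 / 10 = 0.10 cm
Volume = 45.8 x 0.10 = 4.580 cm^3
Density = 3.05 / 4.580 = 0.666 g/cm^3


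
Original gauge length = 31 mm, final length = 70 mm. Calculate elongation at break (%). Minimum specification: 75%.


Extension = 70 - 31 = 39 mm
Elongation = 39 / 31 x 100 = 125.8%
Minimum required: 75%
Meets specification: Yes


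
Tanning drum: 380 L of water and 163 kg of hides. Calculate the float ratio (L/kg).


Float ratio = water / hide weight
Ratio = 380 / 163 = 2.3


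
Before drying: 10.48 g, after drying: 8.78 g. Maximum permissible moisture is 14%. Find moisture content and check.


MC = (10.48 - 8.78) / 10.48 x 100 = 16.2%
Maximum: 14%
Acceptable: No


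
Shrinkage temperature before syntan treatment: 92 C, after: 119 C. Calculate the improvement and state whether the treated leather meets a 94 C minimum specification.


Improvement = 27 C
Meets 94 C spec: Yes

Improvement = 119 - 92 = 27 C
Spec check: 119 C >= 94 C? Yes


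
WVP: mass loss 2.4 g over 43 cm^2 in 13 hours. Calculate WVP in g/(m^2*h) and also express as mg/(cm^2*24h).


WVP = 42.93 g/(m^2*h)
Daily rate = 103.04 mg/(cm^2*24h)


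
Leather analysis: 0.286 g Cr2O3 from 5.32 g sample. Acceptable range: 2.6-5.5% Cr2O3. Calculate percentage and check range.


Cr2O3 = 5.38%
Within range: Yes


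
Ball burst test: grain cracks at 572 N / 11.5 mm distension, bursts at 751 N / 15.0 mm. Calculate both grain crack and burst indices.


Crack index = 572 / 11.5 = 49.7 N/mm
Burst index = 751 / 15.0 = 50.1 N/mm


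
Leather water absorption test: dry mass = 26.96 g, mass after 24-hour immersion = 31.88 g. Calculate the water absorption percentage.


18.2%

Water absorbed = 31.88 - 26.96 = 4.92 g
WA% = 4.92 / 26.96 x 100 = 18.2%


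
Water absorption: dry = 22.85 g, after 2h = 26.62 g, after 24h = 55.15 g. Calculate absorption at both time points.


2h absorption = 16.5%
24h absorption = 141.4%

WA (2h) = (26.62 - 22.85) / 22.85 x 100 = 16.5%
WA (24h) = (55.15 - 22.85) / 22.85 x 100 = 141.4%


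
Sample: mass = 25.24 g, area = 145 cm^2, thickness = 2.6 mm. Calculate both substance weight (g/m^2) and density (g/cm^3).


Substance weight = 1740.7 g/m^2
Density = 0.669 g/cm^3

SW = 25.24 / 145 x 10000 = 1740.7 g/m^2
Volume = 145 x 2.6 / 10 = 37.70 cm^3
Density = 25.24 / 37.70 = 0.669 g/cm^3


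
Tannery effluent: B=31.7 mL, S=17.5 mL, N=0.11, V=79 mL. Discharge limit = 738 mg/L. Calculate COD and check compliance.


COD = 158.2 mg/L
Compliant: Yes


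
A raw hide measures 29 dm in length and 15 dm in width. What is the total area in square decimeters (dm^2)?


Area = length x width
Area = 29 x 15 = 435 dm^2


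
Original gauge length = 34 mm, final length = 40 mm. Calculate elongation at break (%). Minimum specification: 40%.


Extension = 40 - 34 = 6 mm
Elongation = 6 / 34 x 100 = 17.6%
Minimum required: 40%
Meets specification: No


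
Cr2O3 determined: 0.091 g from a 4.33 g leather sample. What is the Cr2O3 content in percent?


Cr2O3% = 0.091 / 4.33 x 100
Cr2O3% = 2.10%


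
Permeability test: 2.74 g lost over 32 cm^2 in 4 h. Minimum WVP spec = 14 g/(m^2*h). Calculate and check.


WVP = 2.74 / (32 x 4) x 10000 = 214.06 g/(m^2*h)
Minimum: 14 g/(m^2*h)
Meets spec: Yes


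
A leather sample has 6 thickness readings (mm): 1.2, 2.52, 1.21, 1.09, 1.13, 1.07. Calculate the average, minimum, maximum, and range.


Average = 1.37 mm
Min = 1.07 mm
Max = 2.52 mm
Range = 1.45 mm

Sum = 8.22
Average = 8.22 / 6 = 1.37 mm
Minimum = 1.07 mm
Maximum = 2.52 mm
Range = 2.52 - 1.07 = 1.45 mm


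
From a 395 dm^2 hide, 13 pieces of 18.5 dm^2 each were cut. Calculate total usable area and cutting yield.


Usable area = 240.5 dm^2
Yield = 60.9%


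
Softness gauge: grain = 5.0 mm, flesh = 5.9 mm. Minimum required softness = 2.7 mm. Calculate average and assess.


Average softness = 5.45 mm
Meets requirement: Yes


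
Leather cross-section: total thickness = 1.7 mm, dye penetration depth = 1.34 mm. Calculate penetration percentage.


Penetration% = 1.34 / 1.7 x 100
Penetration = 78.8%


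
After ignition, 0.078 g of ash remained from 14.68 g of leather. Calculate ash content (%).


Ash% = 0.078 / 14.68 x 100
Ash% = 0.53%


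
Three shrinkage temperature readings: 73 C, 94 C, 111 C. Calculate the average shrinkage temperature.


Average = (73 + 94 + 111) / 3
Average = 278 / 3 = 92.7 C


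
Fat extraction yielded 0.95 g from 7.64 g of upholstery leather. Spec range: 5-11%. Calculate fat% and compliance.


Fat% = 0.95 / 7.64 x 100 = 12.4%
Spec range: 5-11%
Compliant: No


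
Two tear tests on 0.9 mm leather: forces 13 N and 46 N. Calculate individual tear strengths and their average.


Tear 1 = 13 / 0.9 = 14.4 N/mm
Tear 2 = 46 / 0.9 = 51.1 N/mm
Average = (14.4 + 51.1) / 2 = 32.8 N/mm


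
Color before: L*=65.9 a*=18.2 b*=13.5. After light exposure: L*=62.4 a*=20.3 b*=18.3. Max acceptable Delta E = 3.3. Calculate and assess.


dL = -3.5, da = 2.1, db = 4.8
dE = sqrt((-3.5)^2 + (2.1)^2 + (4.8)^2) = 6.30
Max = 3.3
Passes: No


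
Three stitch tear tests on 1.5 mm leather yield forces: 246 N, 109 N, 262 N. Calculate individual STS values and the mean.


STS1 = 164.0 N/mm
STS2 = 72.7 N/mm
STS3 = 174.7 N/mm
Mean = 137.1 N/mm


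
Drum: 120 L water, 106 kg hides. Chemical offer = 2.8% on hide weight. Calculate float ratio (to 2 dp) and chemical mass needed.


Float ratio = 1.13
Chemical needed = 2.968 kg

Float ratio = 120 / 106 = 1.13
Chemical = 106 x 2.8 / 100 = 2.968 kg


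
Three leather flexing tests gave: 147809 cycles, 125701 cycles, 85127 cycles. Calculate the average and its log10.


Average = 119546 cycles
log10 = 5.08

Average = (147809 + 125701 + 85127) / 3 = 119546 cycles
log10(119546) = 5.08


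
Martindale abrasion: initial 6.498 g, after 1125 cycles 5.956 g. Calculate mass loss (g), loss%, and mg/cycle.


Loss = 6.498 - 5.956 = 0.542 g
Loss% = 0.542 / 6.498 x 100 = 8.34%
Rate = 0.542 / 1125 x 1000 = 0.482 mg/cycle


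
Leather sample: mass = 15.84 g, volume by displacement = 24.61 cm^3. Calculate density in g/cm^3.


Density = mass / volume
Density = 15.84 / 24.61 = 0.644 g/cm^3


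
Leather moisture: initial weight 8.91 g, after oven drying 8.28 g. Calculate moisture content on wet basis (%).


Moisture = 8.91 - 8.28 = 0.63 g
MC = 0.63 / 8.91 x 100 = 7.1%


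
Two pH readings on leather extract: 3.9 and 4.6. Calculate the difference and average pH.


Difference = 0.7
Average pH = 4.25

Difference = |3.9 - 4.6| = 0.7
Average = (3.9 + 4.6) / 2 = 4.25


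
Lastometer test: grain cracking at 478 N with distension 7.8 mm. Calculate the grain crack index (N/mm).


61.3 N/mm


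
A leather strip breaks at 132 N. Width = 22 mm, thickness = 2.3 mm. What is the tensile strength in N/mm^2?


Cross-sectional area = 22 x 2.3 = 50.6 mm^2
Tensile strength = 132 / 50.6 = 2.61 N/mm^2


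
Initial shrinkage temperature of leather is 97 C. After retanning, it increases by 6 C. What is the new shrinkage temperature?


103 C

New Ts = 97 + 6 = 103 C


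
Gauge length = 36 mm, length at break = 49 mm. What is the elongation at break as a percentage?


Extension = 49 - 36 = 13 mm
Elongation = 13 / 36 x 100 = 36.1%


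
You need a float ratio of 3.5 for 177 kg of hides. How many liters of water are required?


Water = hide weight x target ratio
Water = 177 x 3.5 = 619.5 L


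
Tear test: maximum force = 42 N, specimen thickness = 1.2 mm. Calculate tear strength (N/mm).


35.0 N/mm

Tear strength = force / thickness
Tear = 42 / 1.2 = 35.0 N/mm


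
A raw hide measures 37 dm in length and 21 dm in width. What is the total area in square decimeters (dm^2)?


777 dm^2

Area = length x width
Area = 37 x 21 = 777 dm^2


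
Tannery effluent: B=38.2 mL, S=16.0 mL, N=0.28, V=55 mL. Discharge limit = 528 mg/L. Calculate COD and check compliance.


COD = 904.1 mg/L
Compliant: No


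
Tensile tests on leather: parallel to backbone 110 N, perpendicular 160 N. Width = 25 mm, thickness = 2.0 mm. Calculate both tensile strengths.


Parallel = 2.20 N/mm^2
Perpendicular = 3.20 N/mm^2

Area = 25 x 2.0 = 50.0 mm^2
TS (parallel) = 110 / 50.0 = 2.20 N/mm^2
TS (perpendicular) = 160 / 50.0 = 3.20 N/mm^2


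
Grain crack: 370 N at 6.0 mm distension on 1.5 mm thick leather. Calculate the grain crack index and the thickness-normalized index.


Crack index = 61.7 N/mm
Normalized index = 41.1 N/mm per mm


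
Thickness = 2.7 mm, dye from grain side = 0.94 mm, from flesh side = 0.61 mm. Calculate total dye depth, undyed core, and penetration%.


Total dyed = 1.55 mm
Undyed core = 1.15 mm
Penetration = 57.4%


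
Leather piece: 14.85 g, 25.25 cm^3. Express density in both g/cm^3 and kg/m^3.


0.588 g/cm^3
588 kg/m^3

Density = 14.85 / 25.25 = 0.588 g/cm^3
Convert: 0.588 x 1000 = 588 kg/m^3


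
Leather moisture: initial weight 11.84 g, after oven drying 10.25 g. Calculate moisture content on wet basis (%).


13.4%


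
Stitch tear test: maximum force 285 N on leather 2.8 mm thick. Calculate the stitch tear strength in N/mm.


101.8 N/mm


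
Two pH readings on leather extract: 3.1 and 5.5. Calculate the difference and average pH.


Difference = 2.4
Average pH = 4.30


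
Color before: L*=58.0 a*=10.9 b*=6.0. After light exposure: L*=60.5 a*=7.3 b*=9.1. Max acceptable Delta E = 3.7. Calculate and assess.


dL = 2.5, da = -3.6, db = 3.1
dE = sqrt((2.5)^2 + (-3.6)^2 + (3.1)^2) = 5.37
Max = 3.7
Passes: No


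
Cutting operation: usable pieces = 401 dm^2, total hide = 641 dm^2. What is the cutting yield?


62.6%

Yield = usable / total x 100
Yield = 401 / 641 x 100 = 62.6%


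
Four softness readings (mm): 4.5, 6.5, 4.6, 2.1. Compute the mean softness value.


Sum = 4.5 + 6.5 + 4.6 + 2.1
Mean = 17.7 / 4 = 4.43 mm


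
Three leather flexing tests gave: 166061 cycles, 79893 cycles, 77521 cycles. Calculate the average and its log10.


Average = (166061 + 79893 + 77521) / 3 = 107825 cycles
log10(107825) = 5.03


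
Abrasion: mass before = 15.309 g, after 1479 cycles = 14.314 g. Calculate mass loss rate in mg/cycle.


0.673 mg/cycle

Mass loss = 15.309 - 14.314 = 0.995 g
Rate = 0.995 / 1479 x 1000 = 0.673 mg/cycle


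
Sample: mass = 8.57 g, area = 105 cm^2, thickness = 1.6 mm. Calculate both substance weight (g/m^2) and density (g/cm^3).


SW = 8.57 / 105 x 10000 = 816.2 g/m^2
Volume = 105 x 1.6 / 10 = 16.80 cm^3
Density = 8.57 / 16.80 = 0.510 g/cm^3


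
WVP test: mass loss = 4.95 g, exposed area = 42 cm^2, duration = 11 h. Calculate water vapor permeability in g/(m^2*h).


107.14 g/(m^2*h)


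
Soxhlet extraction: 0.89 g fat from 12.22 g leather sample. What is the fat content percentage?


Fat content = 0.89 / 12.22 x 100
Fat = 7.3%


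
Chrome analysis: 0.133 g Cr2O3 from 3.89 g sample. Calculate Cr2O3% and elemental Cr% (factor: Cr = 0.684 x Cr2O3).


Cr2O3 = 3.42%
Cr = 2.34%

Cr2O3% = 0.133 / 3.89 x 100 = 3.42%
Cr% = 3.42 x 0.684 = 2.34%


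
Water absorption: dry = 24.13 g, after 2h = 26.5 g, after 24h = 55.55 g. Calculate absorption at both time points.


2h absorption = 9.8%
24h absorption = 130.2%


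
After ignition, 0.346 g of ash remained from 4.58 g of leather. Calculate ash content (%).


7.55%


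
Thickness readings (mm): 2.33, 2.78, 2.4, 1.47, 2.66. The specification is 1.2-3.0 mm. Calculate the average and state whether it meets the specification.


Average = 2.33 mm
Within specification: Yes


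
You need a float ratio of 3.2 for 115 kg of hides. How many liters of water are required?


368.0 L


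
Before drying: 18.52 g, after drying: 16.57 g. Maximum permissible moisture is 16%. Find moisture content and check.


Moisture content = 10.5%
Acceptable: Yes


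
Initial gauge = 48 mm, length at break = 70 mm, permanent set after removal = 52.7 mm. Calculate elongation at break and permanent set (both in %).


Elongation at break = 45.8%
Permanent set = 9.8%


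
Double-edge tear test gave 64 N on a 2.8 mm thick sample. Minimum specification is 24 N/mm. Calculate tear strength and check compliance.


Tear strength = 22.9 N/mm
Compliant: No

Tear strength = 64 / 2.8 = 22.9 N/mm
Required minimum = 24 N/mm
Compliant: No


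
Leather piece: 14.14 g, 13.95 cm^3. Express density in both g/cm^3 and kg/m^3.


Density = 14.14 / 13.95 = 1.014 g/cm^3
Convert: 1.014 x 1000 = 1014 kg/m^3


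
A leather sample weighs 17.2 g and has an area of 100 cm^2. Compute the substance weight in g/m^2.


1720.0 g/m^2


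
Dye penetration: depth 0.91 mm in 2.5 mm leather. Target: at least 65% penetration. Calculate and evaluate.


Penetration = 0.91 / 2.5 x 100 = 36.4%
Target: 65%
Meets target: No


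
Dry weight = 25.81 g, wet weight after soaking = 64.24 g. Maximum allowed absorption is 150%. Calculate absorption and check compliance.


WA = (64.24 - 25.81) / 25.81 x 100 = 148.9%
Maximum allowed: 150%
Compliant: Yes


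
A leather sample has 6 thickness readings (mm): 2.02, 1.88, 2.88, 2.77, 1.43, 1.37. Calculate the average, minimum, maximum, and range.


Average = 2.06 mm
Min = 1.37 mm
Max = 2.88 mm
Range = 1.51 mm

Sum = 12.35
Average = 12.35 / 6 = 2.06 mm
Minimum = 1.37 mm
Maximum = 2.88 mm
Range = 2.88 - 1.37 = 1.51 mm


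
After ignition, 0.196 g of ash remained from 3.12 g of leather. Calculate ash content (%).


6.28%

Ash% = 0.196 / 3.12 x 100
Ash% = 6.28%


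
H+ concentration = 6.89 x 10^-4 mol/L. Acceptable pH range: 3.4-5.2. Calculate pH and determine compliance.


pH = 3.16
Compliant: No


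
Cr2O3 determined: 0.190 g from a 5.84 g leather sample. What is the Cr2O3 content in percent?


3.25%


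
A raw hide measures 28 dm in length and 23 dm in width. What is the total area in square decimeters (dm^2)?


644 dm^2


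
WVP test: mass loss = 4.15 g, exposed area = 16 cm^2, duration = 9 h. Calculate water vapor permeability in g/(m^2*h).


288.19 g/(m^2*h)

WVP = mass_loss / (area x time) x 10000
WVP = 4.15 / (16 x 9) x 10000
WVP = 4.15 / 144 x 10000 = 288.19 g/(m^2*h)


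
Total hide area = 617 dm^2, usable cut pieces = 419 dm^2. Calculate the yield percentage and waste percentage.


Yield = 419 / 617 x 100 = 67.9%
Waste = 617 - 419 = 198 dm^2
Waste% = 100 - 67.9 = 32.1%


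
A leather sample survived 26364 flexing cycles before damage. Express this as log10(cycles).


log10(26364) = 4.42


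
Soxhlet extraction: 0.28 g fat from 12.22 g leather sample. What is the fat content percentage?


2.3%

Fat content = 0.28 / 12.22 x 100
Fat = 2.3%


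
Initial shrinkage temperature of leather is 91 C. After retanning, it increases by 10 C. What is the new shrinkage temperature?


New Ts = 91 + 10 = 101 C


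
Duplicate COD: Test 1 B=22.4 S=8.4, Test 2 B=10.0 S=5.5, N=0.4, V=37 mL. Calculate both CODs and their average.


COD1 = (22.4 - 8.4) x 0.4 x 8000 / 37 = 1210.8 mg/L
COD2 = (10.0 - 5.5) x 0.4 x 8000 / 37 = 389.2 mg/L
Average = (1210.8 + 389.2) / 2 = 800.0 mg/L


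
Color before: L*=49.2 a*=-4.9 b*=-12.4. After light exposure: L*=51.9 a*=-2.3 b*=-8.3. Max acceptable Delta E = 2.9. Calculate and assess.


Delta E = 5.56
Passes: No

dL = 2.7, da = 2.6, db = 4.1
dE = sqrt((2.7)^2 + (2.6)^2 + (4.1)^2) = 5.56
Max = 2.9
Passes: No


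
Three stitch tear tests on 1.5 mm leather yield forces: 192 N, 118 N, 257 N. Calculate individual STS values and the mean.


STS1 = 128.0 N/mm
STS2 = 78.7 N/mm
STS3 = 171.3 N/mm
Mean = 126.0 N/mm

STS1 = 192 / 1.5 = 128.0 N/mm
STS2 = 118 / 1.5 = 78.7 N/mm
STS3 = 257 / 1.5 = 171.3 N/mm
Mean = (128.0 + 78.7 + 171.3) / 3 = 126.0 N/mm


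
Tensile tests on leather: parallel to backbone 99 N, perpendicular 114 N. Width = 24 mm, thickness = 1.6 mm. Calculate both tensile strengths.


Parallel = 2.58 N/mm^2
Perpendicular = 2.97 N/mm^2


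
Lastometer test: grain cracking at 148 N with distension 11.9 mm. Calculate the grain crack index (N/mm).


Grain crack index = force / distension
Index = 148 / 11.9 = 12.4 N/mm


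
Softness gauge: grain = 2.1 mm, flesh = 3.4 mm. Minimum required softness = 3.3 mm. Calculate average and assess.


Average = (2.1 + 3.4) / 2 = 2.75 mm
Minimum = 3.3 mm
Meets requirement: No


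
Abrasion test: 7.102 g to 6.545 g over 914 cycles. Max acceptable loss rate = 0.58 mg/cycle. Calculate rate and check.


Rate = 0.609 mg/cycle
Passes: No


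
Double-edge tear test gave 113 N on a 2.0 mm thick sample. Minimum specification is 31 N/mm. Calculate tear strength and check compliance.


Tear strength = 56.5 N/mm
Compliant: Yes

Tear strength = 113 / 2.0 = 56.5 N/mm
Required minimum = 31 N/mm
Compliant: Yes


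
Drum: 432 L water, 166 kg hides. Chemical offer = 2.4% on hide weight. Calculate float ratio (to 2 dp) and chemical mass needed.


Float ratio = 432 / 166 = 2.60
Chemical = 166 x 2.4 / 100 = 3.984 kg


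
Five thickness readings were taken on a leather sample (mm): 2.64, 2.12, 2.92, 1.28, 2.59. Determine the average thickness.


Sum = 2.64 + 2.12 + 2.92 + 1.28 + 2.59 = 11.55
Average = 11.55 / 5 = 2.31 mm


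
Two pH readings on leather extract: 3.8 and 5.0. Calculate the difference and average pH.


Difference = 1.2
Average pH = 4.40

Difference = |3.8 - 5.0| = 1.2
Average = (3.8 + 5.0) / 2 = 4.40


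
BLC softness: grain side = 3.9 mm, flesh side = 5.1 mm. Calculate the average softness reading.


4.50 mm


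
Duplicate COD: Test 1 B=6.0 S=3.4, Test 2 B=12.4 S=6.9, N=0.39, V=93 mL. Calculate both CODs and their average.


COD1 = 87.2 mg/L
COD2 = 184.5 mg/L
Average = 135.9 mg/L


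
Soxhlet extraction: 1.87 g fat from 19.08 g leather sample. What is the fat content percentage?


9.8%


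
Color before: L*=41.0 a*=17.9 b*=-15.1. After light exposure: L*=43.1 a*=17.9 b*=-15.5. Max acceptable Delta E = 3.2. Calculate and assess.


dL = 2.1, da = 0.0, db = -0.4
dE = sqrt((2.1)^2 + (0.0)^2 + (-0.4)^2) = 2.14
Max = 3.2
Passes: Yes


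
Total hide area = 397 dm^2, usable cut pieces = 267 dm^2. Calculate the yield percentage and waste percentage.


Yield = 67.3%
Waste = 32.7%


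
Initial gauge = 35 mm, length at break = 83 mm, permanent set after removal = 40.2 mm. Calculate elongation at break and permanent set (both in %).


Elongation at break = (83 - 35) / 35 x 100 = 137.1%
Permanent set = (40.2 - 35) / 35 x 100 = 14.9%


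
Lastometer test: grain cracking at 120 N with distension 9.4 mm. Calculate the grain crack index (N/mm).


12.8 N/mm

Grain crack index = force / distension
Index = 120 / 9.4 = 12.8 N/mm


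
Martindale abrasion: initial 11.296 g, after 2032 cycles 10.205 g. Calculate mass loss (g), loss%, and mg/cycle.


Loss = 11.296 - 10.205 = 1.091 g
Loss% = 1.091 / 11.296 x 100 = 9.66%
Rate = 1.091 / 2032 x 1000 = 0.537 mg/cycle


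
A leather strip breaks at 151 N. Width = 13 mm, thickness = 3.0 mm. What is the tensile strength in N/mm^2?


3.87 N/mm^2

Cross-sectional area = 13 x 3.0 = 39.0 mm^2
Tensile strength = 151 / 39.0 = 3.87 N/mm^2


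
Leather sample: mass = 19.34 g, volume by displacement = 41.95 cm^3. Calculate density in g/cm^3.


0.461 g/cm^3


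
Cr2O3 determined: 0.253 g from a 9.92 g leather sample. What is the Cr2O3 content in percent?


2.55%


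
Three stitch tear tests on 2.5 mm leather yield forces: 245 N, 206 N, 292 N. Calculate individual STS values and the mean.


STS1 = 98.0 N/mm
STS2 = 82.4 N/mm
STS3 = 116.8 N/mm
Mean = 99.1 N/mm

STS1 = 245 / 2.5 = 98.0 N/mm
STS2 = 206 / 2.5 = 82.4 N/mm
STS3 = 292 / 2.5 = 116.8 N/mm
Mean = (98.0 + 82.4 + 116.8) / 3 = 99.1 N/mm


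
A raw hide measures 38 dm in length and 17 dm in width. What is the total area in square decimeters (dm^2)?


646 dm^2

Area = length x width
Area = 38 x 17 = 646 dm^2


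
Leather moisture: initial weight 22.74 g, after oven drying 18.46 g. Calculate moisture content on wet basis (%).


18.8%

Moisture = 22.74 - 18.46 = 4.28 g
MC = 4.28 / 22.74 x 100 = 18.8%


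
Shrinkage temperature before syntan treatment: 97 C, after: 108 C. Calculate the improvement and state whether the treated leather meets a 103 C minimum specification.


Improvement = 108 - 97 = 11 C
Spec check: 108 C >= 103 C? Yes


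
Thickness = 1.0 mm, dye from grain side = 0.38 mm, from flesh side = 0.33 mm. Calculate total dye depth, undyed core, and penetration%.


Total dyed = 0.71 mm
Undyed core = 0.29 mm
Penetration = 71.0%

Total dyed = 0.38 + 0.33 = 0.71 mm
Undyed core = 1.0 - 0.71 = 0.29 mm
Penetration = 0.71 / 1.0 x 100 = 71.0%


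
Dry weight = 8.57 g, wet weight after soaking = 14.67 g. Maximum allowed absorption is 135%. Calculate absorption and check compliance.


Absorption = 71.2%
Compliant: Yes

WA = (14.67 - 8.57) / 8.57 x 100 = 71.2%
Maximum allowed: 135%
Compliant: Yes


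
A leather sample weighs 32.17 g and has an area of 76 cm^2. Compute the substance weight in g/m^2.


Substance weight = mass / area x 10000
SW = 32.17 / 76 x 10000
SW = 4232.9 g/m^2


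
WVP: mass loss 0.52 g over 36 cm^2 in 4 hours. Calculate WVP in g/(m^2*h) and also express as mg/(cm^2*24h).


WVP = 36.11 g/(m^2*h)
Daily rate = 86.67 mg/(cm^2*24h)


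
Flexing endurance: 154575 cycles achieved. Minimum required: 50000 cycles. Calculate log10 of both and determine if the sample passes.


log10(154575) = 5.19
log10(50000) = 4.70
Passes: Yes


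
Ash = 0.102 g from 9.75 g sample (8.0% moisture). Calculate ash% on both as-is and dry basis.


As-is ash = 1.05%
Dry-basis ash = 1.14%


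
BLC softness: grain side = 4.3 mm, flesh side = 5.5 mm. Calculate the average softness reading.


Average = (4.3 + 5.5) / 2
Average = 4.90 mm


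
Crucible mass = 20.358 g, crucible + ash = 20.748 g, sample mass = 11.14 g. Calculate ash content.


Ash mass = 0.390 g
Ash content = 3.50%

Ash mass = 20.748 - 20.358 = 0.390 g
Ash% = 0.390 / 11.14 x 100 = 3.50%


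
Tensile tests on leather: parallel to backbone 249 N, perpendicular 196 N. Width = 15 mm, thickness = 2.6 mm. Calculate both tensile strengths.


Area = 15 x 2.6 = 39.0 mm^2
TS (parallel) = 249 / 39.0 = 6.38 N/mm^2
TS (perpendicular) = 196 / 39.0 = 5.03 N/mm^2


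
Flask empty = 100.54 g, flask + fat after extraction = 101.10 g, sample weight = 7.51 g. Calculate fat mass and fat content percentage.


Fat mass = 0.56 g
Fat content = 7.5%


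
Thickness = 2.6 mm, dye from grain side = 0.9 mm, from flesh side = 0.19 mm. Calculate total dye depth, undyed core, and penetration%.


Total dyed = 0.9 + 0.19 = 1.09 mm
Undyed core = 2.6 - 1.09 = 1.51 mm
Penetration = 1.09 / 2.6 x 100 = 41.9%


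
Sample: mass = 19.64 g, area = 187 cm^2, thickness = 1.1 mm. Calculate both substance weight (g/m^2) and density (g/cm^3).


SW = 19.64 / 187 x 10000 = 1050.3 g/m^2
Volume = 187 x 1.1 / 10 = 20.57 cm^3
Density = 19.64 / 20.57 = 0.955 g/cm^3


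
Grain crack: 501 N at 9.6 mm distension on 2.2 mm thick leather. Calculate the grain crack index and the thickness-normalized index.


Crack index = 501 / 9.6 = 52.2 N/mm
Normalized = 52.2 / 2.2 = 23.7 N/mm per mm


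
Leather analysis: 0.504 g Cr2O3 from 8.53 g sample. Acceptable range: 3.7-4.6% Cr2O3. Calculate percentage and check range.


Cr2O3 = 5.91%
Within range: No


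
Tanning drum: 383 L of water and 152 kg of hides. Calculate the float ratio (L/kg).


Float ratio = water / hide weight
Ratio = 383 / 152 = 2.5


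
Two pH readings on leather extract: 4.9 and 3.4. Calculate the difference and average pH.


Difference = 1.5
Average pH = 4.15


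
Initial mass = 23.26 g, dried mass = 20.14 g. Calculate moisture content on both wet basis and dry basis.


Moisture lost = 23.26 - 20.14 = 3.12 g
Wet basis MC = 3.12 / 23.26 x 100 = 13.4%
Dry basis MC = 3.12 / 20.14 x 100 = 15.5%


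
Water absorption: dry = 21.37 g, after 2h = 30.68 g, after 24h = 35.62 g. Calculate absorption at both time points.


WA (2h) = (30.68 - 21.37) / 21.37 x 100 = 43.6%
WA (24h) = (35.62 - 21.37) / 21.37 x 100 = 66.7%


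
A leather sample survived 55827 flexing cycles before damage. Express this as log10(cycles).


4.75

log10(55827) = 4.75


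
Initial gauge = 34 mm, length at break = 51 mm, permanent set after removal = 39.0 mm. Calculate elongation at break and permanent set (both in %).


Elongation at break = 50.0%
Permanent set = 14.7%

Elongation at break = (51 - 34) / 34 x 100 = 50.0%
Permanent set = (39.0 - 34) / 34 x 100 = 14.7%


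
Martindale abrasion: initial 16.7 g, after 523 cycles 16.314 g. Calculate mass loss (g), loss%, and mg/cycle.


Mass loss = 0.386 g
Loss = 2.31%
Rate = 0.738 mg/cycle

Loss = 16.7 - 16.314 = 0.386 g
Loss% = 0.386 / 16.7 x 100 = 2.31%
Rate = 0.386 / 523 x 1000 = 0.738 mg/cycle


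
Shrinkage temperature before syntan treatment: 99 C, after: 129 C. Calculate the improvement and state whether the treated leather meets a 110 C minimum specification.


Improvement = 129 - 99 = 30 C
Spec check: 129 C >= 110 C? Yes


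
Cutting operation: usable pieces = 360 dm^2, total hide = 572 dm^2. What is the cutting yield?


62.9%

Yield = usable / total x 100
Yield = 360 / 572 x 100 = 62.9%


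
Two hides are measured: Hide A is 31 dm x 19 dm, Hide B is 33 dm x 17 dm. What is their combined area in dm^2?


1150 dm^2


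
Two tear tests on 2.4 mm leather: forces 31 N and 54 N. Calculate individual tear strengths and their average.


Tear 1 = 31 / 2.4 = 12.9 N/mm
Tear 2 = 54 / 2.4 = 22.5 N/mm
Average = (12.9 + 22.5) / 2 = 17.7 N/mm


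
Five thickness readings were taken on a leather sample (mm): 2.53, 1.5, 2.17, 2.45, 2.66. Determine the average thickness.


Sum = 2.53 + 1.5 + 2.17 + 2.45 + 2.66 = 11.31
Average = 11.31 / 5 = 2.26 mm


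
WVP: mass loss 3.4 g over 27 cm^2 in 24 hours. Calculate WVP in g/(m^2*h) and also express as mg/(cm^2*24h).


WVP = 52.47 g/(m^2*h)
Daily rate = 125.93 mg/(cm^2*24h)

WVP = 3.4 / (27 x 24) x 10000 = 52.47 g/(m^2*h)
Mass loss in mg = 3.4 x 1000 = 3400 mg
Per cm^2 per 24h in mg: 3400 x 24 / (27 x 24) = 81600 / 648 = 125.93 mg/(cm^2*24h)


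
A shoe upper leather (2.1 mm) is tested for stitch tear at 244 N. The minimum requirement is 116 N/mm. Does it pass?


STS = 116.2 N/mm
Passes: Yes

STS = 244 / 2.1 = 116.2 N/mm
Minimum required: 116 N/mm
Passes: Yes


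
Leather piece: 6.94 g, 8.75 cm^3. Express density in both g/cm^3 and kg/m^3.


0.793 g/cm^3
793 kg/m^3

Density = 6.94 / 8.75 = 0.793 g/cm^3
Convert: 0.793 x 1000 = 793 kg/m^3


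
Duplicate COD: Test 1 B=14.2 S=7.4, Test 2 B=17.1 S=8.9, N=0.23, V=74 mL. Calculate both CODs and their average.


COD1 = 169.1 mg/L
COD2 = 203.9 mg/L
Average = 186.5 mg/L

COD1 = (14.2 - 7.4) x 0.23 x 8000 / 74 = 169.1 mg/L
COD2 = (17.1 - 8.9) x 0.23 x 8000 / 74 = 203.9 mg/L
Average = (169.1 + 203.9) / 2 = 186.5 mg/L


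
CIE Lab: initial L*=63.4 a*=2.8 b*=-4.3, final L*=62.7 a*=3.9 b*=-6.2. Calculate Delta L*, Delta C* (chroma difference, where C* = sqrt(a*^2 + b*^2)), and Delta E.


Delta L* = -0.7
Delta C* = 2.19
Delta E = 2.30


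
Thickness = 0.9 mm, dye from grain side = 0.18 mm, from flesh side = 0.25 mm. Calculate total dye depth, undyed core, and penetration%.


Total dyed = 0.18 + 0.25 = 0.43 mm
Undyed core = 0.9 - 0.43 = 0.47 mm
Penetration = 0.43 / 0.9 x 100 = 47.8%


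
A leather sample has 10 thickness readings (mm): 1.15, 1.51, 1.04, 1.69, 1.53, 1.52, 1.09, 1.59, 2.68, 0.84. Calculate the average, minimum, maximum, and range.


Sum = 14.64
Average = 14.64 / 10 = 1.46 mm
Minimum = 0.84 mm
Maximum = 2.68 mm
Range = 2.68 - 0.84 = 1.84 mm


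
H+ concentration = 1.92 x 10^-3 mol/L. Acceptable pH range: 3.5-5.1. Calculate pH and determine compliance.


pH = -log10(1.92 x 10^-3) = 2.72
Range: 3.5 to 5.1
Compliant: No


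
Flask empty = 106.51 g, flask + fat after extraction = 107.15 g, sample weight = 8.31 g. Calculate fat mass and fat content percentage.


Fat mass = 0.64 g
Fat content = 7.7%


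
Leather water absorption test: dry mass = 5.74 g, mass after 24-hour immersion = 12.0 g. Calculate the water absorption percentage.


Water absorbed = 12.0 - 5.74 = 6.26 g
WA% = 6.26 / 5.74 x 100 = 109.1%


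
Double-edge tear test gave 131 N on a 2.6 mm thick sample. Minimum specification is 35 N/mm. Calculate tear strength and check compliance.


Tear strength = 50.4 N/mm
Compliant: Yes

Tear strength = 131 / 2.6 = 50.4 N/mm
Required minimum = 35 N/mm
Compliant: Yes


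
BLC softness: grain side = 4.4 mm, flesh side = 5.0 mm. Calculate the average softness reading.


4.70 mm

Average = (4.4 + 5.0) / 2
Average = 4.70 mm


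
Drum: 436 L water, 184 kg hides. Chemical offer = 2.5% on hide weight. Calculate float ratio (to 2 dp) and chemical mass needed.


Float ratio = 436 / 184 = 2.37
Chemical = 184 x 2.5 / 100 = 4.6 kg


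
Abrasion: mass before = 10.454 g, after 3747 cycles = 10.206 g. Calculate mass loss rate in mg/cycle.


Mass loss = 10.454 - 10.206 = 0.248 g
Rate = 0.248 / 3747 x 1000 = 0.066 mg/cycle


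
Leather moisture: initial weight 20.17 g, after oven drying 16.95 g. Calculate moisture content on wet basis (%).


16.0%


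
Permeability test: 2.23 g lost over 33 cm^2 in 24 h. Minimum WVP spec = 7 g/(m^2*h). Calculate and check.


WVP = 2.23 / (33 x 24) x 10000 = 28.16 g/(m^2*h)
Minimum: 7 g/(m^2*h)
Meets spec: Yes


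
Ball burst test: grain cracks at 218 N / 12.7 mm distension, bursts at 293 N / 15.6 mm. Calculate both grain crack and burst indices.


Crack index = 218 / 12.7 = 17.2 N/mm
Burst index = 293 / 15.6 = 18.8 N/mm


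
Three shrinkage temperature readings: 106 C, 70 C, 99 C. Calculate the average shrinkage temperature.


91.7 C

Average = (106 + 70 + 99) / 3
Average = 275 / 3 = 91.7 C


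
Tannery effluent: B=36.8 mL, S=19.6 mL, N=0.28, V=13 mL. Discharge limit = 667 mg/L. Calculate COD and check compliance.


COD = 2963.7 mg/L
Compliant: No


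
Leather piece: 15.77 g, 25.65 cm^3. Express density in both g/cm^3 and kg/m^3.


0.615 g/cm^3
615 kg/m^3


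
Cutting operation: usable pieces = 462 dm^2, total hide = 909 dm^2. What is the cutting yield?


Yield = usable / total x 100
Yield = 462 / 909 x 100 = 50.8%


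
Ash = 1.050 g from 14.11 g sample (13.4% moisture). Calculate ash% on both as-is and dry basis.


As-is ash% = 1.050 / 14.11 x 100 = 7.44%
Dry mass = 14.11 x (100 - 13.4) / 100 = 12.21926 g
Dry-basis ash% = 1.050 / 12.21926 x 100 = 8.59%


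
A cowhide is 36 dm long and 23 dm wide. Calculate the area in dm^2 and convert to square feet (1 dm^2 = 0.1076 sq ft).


828 dm^2
89.09 sq ft


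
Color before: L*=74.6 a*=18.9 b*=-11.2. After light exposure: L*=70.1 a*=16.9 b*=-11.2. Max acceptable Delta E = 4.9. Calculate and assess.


dL = -4.5, da = -2.0, db = 0.0
dE = sqrt((-4.5)^2 + (-2.0)^2 + (0.0)^2) = 4.92
Max = 4.9
Passes: No


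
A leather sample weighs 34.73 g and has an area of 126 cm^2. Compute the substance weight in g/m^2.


2756.3 g/m^2

Substance weight = mass / area x 10000
SW = 34.73 / 126 x 10000
SW = 2756.3 g/m^2


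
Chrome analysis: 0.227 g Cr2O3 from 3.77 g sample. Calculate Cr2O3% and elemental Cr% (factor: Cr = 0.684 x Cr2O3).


Cr2O3 = 6.02%
Cr = 4.12%

Cr2O3% = 0.227 / 3.77 x 100 = 6.02%
Cr% = 6.02 x 0.684 = 4.12%


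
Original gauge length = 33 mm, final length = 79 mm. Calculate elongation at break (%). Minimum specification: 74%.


Elongation = 139.4%
Meets spec: Yes

Extension = 79 - 33 = 46 mm
Elongation = 46 / 33 x 100 = 139.4%
Minimum required: 74%
Meets specification: Yes


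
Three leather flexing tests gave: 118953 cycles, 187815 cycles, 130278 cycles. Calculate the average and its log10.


Average = (118953 + 187815 + 130278) / 3 = 145682 cycles
log10(145682) = 5.16


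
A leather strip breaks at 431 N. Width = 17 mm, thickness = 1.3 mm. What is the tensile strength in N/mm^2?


Cross-sectional area = 17 x 1.3 = 22.1 mm^2
Tensile strength = 431 / 22.1 = 19.50 N/mm^2


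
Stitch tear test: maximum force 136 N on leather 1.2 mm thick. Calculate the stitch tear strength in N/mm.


Stitch tear strength = force / thickness
STS = 136 / 1.2 = 113.3 N/mm


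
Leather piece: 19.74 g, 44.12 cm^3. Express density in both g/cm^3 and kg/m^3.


0.447 g/cm^3
447 kg/m^3

Density = 19.74 / 44.12 = 0.447 g/cm^3
Convert: 0.447 x 1000 = 447 kg/m^3


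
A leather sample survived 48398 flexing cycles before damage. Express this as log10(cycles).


4.68

log10(48398) = 4.68


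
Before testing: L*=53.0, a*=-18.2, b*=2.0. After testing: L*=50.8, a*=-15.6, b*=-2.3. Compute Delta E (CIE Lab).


Delta E = 5.49

dL = 50.8 - 53.0 = -2.2
da = -15.6 - (-18.2) = 2.6
db = -2.3 - 2.0 = -4.3
dE = sqrt((-2.2)^2 + (2.6)^2 + (-4.3)^2) = 5.49


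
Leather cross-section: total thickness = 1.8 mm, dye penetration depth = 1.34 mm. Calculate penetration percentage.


74.4%


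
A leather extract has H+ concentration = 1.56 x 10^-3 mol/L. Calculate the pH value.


pH = -log10[H+]
pH = -log10(1.56 x 10^-3) = 2.81


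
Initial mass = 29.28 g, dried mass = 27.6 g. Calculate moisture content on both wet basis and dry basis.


Moisture lost = 29.28 - 27.6 = 1.68 g
Wet basis MC = 1.68 / 29.28 x 100 = 5.7%
Dry basis MC = 1.68 / 27.6 x 100 = 6.1%


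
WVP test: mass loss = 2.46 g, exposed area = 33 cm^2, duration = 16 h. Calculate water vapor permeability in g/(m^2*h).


46.59 g/(m^2*h)

WVP = mass_loss / (area x time) x 10000
WVP = 2.46 / (33 x 16) x 10000
WVP = 2.46 / 528 x 10000 = 46.59 g/(m^2*h)
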